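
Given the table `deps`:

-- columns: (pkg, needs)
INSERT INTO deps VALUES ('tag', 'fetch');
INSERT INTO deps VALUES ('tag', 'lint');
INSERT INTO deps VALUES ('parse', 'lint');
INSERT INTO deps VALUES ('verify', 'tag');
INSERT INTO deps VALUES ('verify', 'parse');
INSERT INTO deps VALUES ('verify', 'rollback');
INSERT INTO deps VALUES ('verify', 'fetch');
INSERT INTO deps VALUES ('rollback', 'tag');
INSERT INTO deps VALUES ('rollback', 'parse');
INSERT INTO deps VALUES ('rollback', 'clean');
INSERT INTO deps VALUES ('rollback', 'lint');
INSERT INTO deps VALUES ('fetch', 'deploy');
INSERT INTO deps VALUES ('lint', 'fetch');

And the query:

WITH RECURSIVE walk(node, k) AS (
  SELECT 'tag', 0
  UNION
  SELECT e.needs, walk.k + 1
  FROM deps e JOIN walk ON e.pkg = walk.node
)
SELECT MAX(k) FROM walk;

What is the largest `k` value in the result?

Base: (tag, k=0).
Iteration 1: edges from {tag} -> (fetch, k=1), (lint, k=1).
Iteration 2: edges from {fetch,lint} -> (deploy, k=2), (fetch, k=2).
Iteration 3: edges from {deploy,fetch} -> (deploy, k=3).
Iteration 4: no outgoing edges from {deploy}; recursion stops.
k values: 0, 1, 1, 2, 2, 3; the maximum is 3.

3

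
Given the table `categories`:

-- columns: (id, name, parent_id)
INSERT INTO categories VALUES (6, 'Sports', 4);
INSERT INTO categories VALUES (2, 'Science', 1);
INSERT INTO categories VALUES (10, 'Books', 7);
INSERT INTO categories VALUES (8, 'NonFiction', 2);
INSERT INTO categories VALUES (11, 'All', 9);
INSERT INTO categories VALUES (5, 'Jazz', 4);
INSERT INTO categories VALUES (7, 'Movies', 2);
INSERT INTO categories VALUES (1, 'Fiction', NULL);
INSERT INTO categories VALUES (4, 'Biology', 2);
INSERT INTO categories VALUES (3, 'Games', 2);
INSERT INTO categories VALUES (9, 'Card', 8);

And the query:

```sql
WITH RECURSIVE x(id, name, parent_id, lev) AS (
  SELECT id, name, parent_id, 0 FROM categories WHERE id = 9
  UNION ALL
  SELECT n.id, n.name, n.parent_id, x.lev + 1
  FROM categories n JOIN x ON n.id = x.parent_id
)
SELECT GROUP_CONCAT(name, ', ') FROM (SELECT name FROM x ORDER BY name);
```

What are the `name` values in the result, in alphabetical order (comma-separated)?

Base: id=9 (Card), parent_id=8, lev 0.
Iteration 1: join on id=8 -> NonFiction (id 8, parent_id=2, lev 1).
Iteration 2: join on id=2 -> Science (id 2, parent_id=1, lev 2).
Iteration 3: join on id=1 -> Fiction (id 1, parent_id=NULL, lev 3).
Iteration 4: parent_id is NULL; no match; recursion stops.

Card, Fiction, NonFiction, Science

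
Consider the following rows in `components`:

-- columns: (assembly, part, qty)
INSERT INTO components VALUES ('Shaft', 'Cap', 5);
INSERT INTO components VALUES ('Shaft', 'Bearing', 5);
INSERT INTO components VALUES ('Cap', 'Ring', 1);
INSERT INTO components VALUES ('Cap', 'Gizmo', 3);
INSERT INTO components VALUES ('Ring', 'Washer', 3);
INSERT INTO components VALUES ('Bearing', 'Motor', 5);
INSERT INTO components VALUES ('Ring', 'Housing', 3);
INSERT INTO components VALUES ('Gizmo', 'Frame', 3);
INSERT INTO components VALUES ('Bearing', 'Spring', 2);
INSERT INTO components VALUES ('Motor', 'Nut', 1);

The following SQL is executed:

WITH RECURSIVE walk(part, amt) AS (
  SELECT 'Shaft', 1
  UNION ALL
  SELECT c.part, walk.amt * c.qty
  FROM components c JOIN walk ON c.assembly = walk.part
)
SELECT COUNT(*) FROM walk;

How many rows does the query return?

Base: (Shaft, amt=1).
Iteration 1: components of {Shaft} -> Bearing = 1*5 = 5, Cap = 1*5 = 5.
Iteration 2: components of {Bearing,Cap} -> Gizmo = 5*3 = 15, Motor = 5*5 = 25, Ring = 5*1 = 5, Spring = 5*2 = 10.
Iteration 3: components of {Gizmo,Motor,Ring,Spring} -> Frame = 15*3 = 45, Housing = 5*3 = 15, Nut = 25*1 = 25, Washer = 5*3 = 15.
Iteration 4: no further components; recursion stops.
Total rows emitted: 11.

11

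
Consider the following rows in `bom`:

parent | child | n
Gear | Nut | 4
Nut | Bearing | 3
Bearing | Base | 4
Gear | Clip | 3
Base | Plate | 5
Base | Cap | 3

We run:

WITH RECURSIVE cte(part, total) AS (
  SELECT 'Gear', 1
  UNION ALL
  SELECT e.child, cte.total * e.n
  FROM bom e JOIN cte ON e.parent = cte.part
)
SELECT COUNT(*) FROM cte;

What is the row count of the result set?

Base: (Gear, total=1).
Iteration 1: components of {Gear} -> Clip = 1*3 = 3, Nut = 1*4 = 4.
Iteration 2: components of {Clip,Nut} -> Bearing = 4*3 = 12.
Iteration 3: components of {Bearing} -> Base = 12*4 = 48.
Iteration 4: components of {Base} -> Cap = 48*3 = 144, Plate = 48*5 = 240.
Iteration 5: no further components; recursion stops.
Total rows emitted: 7.

7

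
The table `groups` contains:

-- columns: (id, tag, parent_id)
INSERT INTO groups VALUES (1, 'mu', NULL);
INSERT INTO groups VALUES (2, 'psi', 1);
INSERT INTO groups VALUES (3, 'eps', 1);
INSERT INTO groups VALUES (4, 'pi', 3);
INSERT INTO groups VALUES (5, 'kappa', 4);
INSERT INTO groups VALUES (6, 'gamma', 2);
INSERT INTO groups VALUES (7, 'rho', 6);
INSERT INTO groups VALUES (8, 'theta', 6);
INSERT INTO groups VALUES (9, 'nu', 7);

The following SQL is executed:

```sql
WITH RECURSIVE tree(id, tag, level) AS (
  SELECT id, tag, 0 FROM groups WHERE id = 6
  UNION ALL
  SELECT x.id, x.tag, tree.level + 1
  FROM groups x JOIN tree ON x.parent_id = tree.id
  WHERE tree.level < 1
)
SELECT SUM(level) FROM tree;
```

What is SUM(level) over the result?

Base: id=6 (gamma) at level 0.
Iteration 1: rows with parent_id in {6} -> rho (id 7, level 1), theta (id 8, level 1).
Iteration 2: level < 1 fails for all current rows; recursion stops.
SUM(level) = 0 + 1 + 1 = 2.

2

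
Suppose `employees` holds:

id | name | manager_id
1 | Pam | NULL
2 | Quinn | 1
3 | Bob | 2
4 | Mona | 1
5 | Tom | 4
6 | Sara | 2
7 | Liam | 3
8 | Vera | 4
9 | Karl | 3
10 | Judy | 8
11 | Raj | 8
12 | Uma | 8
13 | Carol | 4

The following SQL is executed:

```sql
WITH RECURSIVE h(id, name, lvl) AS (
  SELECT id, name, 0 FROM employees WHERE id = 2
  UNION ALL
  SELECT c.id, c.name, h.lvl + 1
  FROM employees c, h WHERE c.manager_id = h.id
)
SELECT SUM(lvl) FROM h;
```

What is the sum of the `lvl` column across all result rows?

6

Base: id=2 (Quinn) at lvl 0.
Iteration 1: rows with manager_id in {2} -> Bob (id 3, lvl 1), Sara (id 6, lvl 1).
Iteration 2: rows with manager_id in {3,6} -> Liam (id 7, lvl 2), Karl (id 9, lvl 2).
Iteration 3: no rows with manager_id in {7,9}; recursion stops.
SUM(lvl) = 0 + 1 + 1 + 2 + 2 = 6.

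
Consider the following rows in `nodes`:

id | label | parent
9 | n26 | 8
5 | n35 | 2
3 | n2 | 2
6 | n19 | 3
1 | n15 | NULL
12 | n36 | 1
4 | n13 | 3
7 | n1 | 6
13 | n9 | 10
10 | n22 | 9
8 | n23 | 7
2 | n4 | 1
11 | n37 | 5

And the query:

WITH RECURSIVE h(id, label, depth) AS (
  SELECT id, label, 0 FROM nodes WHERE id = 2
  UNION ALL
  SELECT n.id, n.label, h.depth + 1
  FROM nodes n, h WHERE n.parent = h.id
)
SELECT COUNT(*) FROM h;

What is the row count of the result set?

11

Base: id=2 (n4) at depth 0.
Iteration 1: rows with parent in {2} -> n2 (id 3, depth 1), n35 (id 5, depth 1).
Iteration 2: rows with parent in {3,5} -> n13 (id 4, depth 2), n19 (id 6, depth 2), n37 (id 11, depth 2).
Iteration 3: rows with parent in {4,6,11} -> n1 (id 7, depth 3).
Iteration 4: rows with parent in {7} -> n23 (id 8, depth 4).
Iteration 5: rows with parent in {8} -> n26 (id 9, depth 5).
Iteration 6: rows with parent in {9} -> n22 (id 10, depth 6).
Iteration 7: rows with parent in {10} -> n9 (id 13, depth 7).
Iteration 8: no rows with parent in {13}; recursion stops.
Total rows emitted: 11.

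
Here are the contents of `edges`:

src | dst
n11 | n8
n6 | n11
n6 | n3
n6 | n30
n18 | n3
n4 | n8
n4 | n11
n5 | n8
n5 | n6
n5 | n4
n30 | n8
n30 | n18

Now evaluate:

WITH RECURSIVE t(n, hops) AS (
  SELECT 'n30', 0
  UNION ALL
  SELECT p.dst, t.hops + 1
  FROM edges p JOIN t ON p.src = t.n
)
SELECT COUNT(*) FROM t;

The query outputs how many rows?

4

Base: (n30, hops=0).
Iteration 1: edges from {n30} -> (n18, hops=1), (n8, hops=1).
Iteration 2: edges from {n18,n8} -> (n3, hops=2).
Iteration 3: no outgoing edges from {n3}; recursion stops.
Total rows emitted: 4.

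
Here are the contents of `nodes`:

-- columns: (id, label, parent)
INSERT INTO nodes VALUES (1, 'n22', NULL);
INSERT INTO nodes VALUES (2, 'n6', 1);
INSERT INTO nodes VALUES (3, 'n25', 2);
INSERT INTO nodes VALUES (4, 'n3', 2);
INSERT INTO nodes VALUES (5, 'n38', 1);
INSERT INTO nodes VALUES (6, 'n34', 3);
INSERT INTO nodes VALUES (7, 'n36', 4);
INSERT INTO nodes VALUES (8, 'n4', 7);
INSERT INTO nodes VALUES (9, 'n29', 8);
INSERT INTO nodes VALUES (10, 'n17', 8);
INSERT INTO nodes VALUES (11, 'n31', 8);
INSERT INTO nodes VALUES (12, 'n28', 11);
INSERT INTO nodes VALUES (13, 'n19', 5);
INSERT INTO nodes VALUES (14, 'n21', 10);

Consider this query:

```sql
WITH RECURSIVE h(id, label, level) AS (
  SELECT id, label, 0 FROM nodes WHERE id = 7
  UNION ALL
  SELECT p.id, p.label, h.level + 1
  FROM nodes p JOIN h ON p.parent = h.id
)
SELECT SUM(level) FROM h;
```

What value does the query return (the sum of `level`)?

13

Base: id=7 (n36) at level 0.
Iteration 1: rows with parent in {7} -> n4 (id 8, level 1).
Iteration 2: rows with parent in {8} -> n29 (id 9, level 2), n17 (id 10, level 2), n31 (id 11, level 2).
Iteration 3: rows with parent in {9,10,11} -> n28 (id 12, level 3), n21 (id 14, level 3).
Iteration 4: no rows with parent in {12,14}; recursion stops.
SUM(level) = 0 + 1 + 2 + 2 + 2 + 3 + 3 = 13.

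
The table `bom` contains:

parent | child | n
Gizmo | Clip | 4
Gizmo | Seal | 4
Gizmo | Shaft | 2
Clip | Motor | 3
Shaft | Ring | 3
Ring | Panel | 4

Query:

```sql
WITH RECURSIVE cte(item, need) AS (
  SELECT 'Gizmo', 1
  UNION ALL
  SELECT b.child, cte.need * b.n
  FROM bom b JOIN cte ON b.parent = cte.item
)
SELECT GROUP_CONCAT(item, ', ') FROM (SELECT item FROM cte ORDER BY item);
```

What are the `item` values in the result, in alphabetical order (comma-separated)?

Base: (Gizmo, need=1).
Iteration 1: components of {Gizmo} -> Clip = 1*4 = 4, Seal = 1*4 = 4, Shaft = 1*2 = 2.
Iteration 2: components of {Clip,Seal,Shaft} -> Motor = 4*3 = 12, Ring = 2*3 = 6.
Iteration 3: components of {Motor,Ring} -> Panel = 6*4 = 24.
Iteration 4: no further components; recursion stops.

Clip, Gizmo, Motor, Panel, Ring, Seal, Shaft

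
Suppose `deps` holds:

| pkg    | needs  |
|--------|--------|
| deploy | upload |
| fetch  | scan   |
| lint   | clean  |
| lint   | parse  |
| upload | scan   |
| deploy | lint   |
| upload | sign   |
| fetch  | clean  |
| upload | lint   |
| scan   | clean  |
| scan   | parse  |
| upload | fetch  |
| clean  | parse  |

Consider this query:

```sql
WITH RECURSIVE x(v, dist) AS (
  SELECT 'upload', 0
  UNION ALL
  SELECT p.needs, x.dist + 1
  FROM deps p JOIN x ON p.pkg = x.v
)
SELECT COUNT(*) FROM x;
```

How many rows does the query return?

Base: (upload, dist=0).
Iteration 1: edges from {upload} -> (fetch, dist=1), (lint, dist=1), (scan, dist=1), (sign, dist=1).
Iteration 2: edges from {fetch,lint,scan,sign} -> (clean, dist=2) x3, (parse, dist=2) x2, (scan, dist=2). [UNION ALL keeps all 6 new rows, including repeats]
Iteration 3: edges from {clean,parse,scan} -> (clean, dist=3), (parse, dist=3) x4. [UNION ALL keeps all 5 new rows, including repeats]
Iteration 4: edges from {clean,parse} -> (parse, dist=4).
Iteration 5: no outgoing edges from {parse}; recursion stops.
Total rows emitted: 17.

17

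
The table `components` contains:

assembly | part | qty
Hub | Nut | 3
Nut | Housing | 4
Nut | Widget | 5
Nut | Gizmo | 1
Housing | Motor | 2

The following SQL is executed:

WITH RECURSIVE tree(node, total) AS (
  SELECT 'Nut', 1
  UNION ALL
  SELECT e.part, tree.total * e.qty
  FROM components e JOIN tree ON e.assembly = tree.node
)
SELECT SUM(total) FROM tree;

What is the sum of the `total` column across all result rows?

Base: (Nut, total=1).
Iteration 1: components of {Nut} -> Gizmo = 1*1 = 1, Housing = 1*4 = 4, Widget = 1*5 = 5.
Iteration 2: components of {Gizmo,Housing,Widget} -> Motor = 4*2 = 8.
Iteration 3: no further components; recursion stops.
SUM(total) = 1 + 4 + 5 + 1 + 8 = 19.

19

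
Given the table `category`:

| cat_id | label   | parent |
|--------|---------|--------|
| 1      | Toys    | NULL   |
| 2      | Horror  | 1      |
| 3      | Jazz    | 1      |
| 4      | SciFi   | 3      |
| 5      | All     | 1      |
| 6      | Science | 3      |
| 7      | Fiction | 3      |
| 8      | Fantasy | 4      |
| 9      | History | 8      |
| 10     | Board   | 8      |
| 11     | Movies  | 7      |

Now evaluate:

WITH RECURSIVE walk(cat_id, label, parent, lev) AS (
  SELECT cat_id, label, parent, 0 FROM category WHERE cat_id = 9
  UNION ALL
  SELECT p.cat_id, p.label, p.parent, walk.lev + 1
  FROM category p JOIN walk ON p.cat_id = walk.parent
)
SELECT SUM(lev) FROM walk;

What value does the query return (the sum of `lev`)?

Base: cat_id=9 (History), parent=8, lev 0.
Iteration 1: join on cat_id=8 -> Fantasy (id 8, parent=4, lev 1).
Iteration 2: join on cat_id=4 -> SciFi (id 4, parent=3, lev 2).
Iteration 3: join on cat_id=3 -> Jazz (id 3, parent=1, lev 3).
Iteration 4: join on cat_id=1 -> Toys (id 1, parent=NULL, lev 4).
Iteration 5: parent is NULL; no match; recursion stops.
SUM(lev) = 0 + 1 + 2 + 3 + 4 = 10.

10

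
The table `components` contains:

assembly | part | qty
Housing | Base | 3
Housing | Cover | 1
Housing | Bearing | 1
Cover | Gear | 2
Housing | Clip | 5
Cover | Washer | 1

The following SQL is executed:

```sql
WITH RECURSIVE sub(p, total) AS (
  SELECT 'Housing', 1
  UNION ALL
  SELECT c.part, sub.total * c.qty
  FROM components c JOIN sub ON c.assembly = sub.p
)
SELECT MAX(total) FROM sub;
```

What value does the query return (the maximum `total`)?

5

Base: (Housing, total=1).
Iteration 1: components of {Housing} -> Base = 1*3 = 3, Bearing = 1*1 = 1, Clip = 1*5 = 5, Cover = 1*1 = 1.
Iteration 2: components of {Base,Bearing,Clip,Cover} -> Gear = 1*2 = 2, Washer = 1*1 = 1.
Iteration 3: no further components; recursion stops.
total values: 1, 3, 1, 1, 5, 2, 1; the maximum is 5.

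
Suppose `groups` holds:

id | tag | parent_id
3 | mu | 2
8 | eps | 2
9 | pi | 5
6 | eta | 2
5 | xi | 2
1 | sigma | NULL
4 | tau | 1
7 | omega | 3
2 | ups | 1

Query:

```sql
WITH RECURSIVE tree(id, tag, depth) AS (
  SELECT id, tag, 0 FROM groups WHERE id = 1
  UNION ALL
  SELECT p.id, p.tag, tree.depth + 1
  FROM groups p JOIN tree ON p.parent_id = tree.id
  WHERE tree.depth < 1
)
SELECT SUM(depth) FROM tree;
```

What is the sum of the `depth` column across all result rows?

Base: id=1 (sigma) at depth 0.
Iteration 1: rows with parent_id in {1} -> ups (id 2, depth 1), tau (id 4, depth 1).
Iteration 2: depth < 1 fails for all current rows; recursion stops.
SUM(depth) = 0 + 1 + 1 = 2.

2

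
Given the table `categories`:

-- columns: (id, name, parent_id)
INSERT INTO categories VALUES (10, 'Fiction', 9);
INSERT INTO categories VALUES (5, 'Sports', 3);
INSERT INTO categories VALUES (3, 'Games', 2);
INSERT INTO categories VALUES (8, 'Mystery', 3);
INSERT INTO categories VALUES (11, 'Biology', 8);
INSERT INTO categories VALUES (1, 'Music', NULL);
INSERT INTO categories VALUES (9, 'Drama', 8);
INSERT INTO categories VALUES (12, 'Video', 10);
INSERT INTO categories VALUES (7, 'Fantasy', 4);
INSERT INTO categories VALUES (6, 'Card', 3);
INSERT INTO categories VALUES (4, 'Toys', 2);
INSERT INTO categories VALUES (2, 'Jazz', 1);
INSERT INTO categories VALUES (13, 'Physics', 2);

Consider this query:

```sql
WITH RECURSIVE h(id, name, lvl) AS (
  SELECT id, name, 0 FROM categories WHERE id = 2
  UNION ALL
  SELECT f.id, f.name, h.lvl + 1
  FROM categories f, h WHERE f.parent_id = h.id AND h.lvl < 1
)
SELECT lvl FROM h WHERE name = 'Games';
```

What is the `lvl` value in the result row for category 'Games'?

Base: id=2 (Jazz) at lvl 0.
Iteration 1: rows with parent_id in {2} -> Games (id 3, lvl 1), Toys (id 4, lvl 1), Physics (id 13, lvl 1).
Iteration 2: lvl < 1 fails for all current rows; recursion stops.

1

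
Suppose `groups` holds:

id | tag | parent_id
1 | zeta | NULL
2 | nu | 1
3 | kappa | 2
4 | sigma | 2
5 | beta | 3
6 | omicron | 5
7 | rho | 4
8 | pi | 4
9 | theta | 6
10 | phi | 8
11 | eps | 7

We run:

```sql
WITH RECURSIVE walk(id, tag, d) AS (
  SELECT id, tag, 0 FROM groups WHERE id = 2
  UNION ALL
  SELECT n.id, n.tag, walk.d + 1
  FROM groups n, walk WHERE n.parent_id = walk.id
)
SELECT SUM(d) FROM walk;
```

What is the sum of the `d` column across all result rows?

21

Base: id=2 (nu) at d 0.
Iteration 1: rows with parent_id in {2} -> kappa (id 3, d 1), sigma (id 4, d 1).
Iteration 2: rows with parent_id in {3,4} -> beta (id 5, d 2), rho (id 7, d 2), pi (id 8, d 2).
Iteration 3: rows with parent_id in {5,7,8} -> omicron (id 6, d 3), phi (id 10, d 3), eps (id 11, d 3).
Iteration 4: rows with parent_id in {6,10,11} -> theta (id 9, d 4).
Iteration 5: no rows with parent_id in {9}; recursion stops.
SUM(d) = 0 + 1 + 1 + 2 + 2 + 2 + 3 + 3 + 3 + 4 = 21.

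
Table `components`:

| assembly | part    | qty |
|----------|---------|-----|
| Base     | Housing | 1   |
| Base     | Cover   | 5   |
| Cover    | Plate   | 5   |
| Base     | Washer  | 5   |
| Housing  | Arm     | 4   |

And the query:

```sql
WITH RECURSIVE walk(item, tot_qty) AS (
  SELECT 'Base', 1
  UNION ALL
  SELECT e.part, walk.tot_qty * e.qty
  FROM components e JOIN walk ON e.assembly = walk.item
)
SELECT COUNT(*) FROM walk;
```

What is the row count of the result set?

6

Base: (Base, tot_qty=1).
Iteration 1: components of {Base} -> Cover = 1*5 = 5, Housing = 1*1 = 1, Washer = 1*5 = 5.
Iteration 2: components of {Cover,Housing,Washer} -> Arm = 1*4 = 4, Plate = 5*5 = 25.
Iteration 3: no further components; recursion stops.
Total rows emitted: 6.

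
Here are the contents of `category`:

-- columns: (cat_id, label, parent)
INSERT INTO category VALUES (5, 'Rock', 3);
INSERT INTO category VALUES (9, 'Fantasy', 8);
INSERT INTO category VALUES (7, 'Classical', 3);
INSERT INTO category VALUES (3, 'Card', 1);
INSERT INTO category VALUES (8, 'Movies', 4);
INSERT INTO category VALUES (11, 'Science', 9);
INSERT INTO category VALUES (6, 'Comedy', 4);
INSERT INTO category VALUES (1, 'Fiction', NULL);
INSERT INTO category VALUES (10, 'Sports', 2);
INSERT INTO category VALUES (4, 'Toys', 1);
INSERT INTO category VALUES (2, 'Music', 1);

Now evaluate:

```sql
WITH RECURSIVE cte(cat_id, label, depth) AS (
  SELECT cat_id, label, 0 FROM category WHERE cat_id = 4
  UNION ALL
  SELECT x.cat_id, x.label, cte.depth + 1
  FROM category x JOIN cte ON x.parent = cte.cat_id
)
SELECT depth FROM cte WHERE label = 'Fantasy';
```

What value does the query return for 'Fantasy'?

Base: cat_id=4 (Toys) at depth 0.
Iteration 1: rows with parent in {4} -> Comedy (id 6, depth 1), Movies (id 8, depth 1).
Iteration 2: rows with parent in {6,8} -> Fantasy (id 9, depth 2).
Iteration 3: rows with parent in {9} -> Science (id 11, depth 3).
Iteration 4: no rows with parent in {11}; recursion stops.

2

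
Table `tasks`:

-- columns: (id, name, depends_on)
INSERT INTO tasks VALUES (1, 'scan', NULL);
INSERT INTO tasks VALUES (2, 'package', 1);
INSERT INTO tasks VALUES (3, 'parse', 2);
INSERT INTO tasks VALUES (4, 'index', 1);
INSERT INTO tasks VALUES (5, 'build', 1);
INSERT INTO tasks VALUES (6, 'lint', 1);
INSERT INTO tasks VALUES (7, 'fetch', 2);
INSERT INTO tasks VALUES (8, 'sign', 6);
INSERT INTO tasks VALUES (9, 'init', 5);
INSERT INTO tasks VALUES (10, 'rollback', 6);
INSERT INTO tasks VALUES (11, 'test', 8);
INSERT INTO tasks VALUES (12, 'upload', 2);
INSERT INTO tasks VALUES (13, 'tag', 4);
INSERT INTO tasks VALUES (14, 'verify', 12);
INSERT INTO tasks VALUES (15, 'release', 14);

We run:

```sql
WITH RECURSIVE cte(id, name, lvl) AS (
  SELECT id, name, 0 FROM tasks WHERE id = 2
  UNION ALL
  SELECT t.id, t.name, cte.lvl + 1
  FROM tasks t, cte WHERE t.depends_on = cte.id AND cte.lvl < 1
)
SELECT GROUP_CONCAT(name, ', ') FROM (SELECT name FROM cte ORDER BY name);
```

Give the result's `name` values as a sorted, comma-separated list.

Base: id=2 (package) at lvl 0.
Iteration 1: rows with depends_on in {2} -> parse (id 3, lvl 1), fetch (id 7, lvl 1), upload (id 12, lvl 1).
Iteration 2: lvl < 1 fails for all current rows; recursion stops.

fetch, package, parse, upload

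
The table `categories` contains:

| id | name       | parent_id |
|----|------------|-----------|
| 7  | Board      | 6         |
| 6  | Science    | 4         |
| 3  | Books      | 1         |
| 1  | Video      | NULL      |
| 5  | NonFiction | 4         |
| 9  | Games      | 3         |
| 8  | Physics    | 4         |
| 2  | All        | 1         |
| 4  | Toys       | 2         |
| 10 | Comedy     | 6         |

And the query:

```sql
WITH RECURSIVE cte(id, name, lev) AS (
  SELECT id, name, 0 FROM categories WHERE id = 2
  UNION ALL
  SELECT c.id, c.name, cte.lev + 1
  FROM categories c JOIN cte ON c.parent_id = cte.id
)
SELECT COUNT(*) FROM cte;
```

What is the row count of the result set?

Base: id=2 (All) at lev 0.
Iteration 1: rows with parent_id in {2} -> Toys (id 4, lev 1).
Iteration 2: rows with parent_id in {4} -> NonFiction (id 5, lev 2), Science (id 6, lev 2), Physics (id 8, lev 2).
Iteration 3: rows with parent_id in {5,6,8} -> Board (id 7, lev 3), Comedy (id 10, lev 3).
Iteration 4: no rows with parent_id in {7,10}; recursion stops.
Total rows emitted: 7.

7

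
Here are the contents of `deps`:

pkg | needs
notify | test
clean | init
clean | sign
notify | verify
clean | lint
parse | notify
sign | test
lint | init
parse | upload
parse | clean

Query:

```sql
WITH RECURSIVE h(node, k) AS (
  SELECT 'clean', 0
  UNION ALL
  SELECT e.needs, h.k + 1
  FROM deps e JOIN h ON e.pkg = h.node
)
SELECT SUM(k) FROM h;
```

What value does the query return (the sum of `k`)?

Base: (clean, k=0).
Iteration 1: edges from {clean} -> (init, k=1), (lint, k=1), (sign, k=1).
Iteration 2: edges from {init,lint,sign} -> (init, k=2), (test, k=2).
Iteration 3: no outgoing edges from {init,test}; recursion stops.
SUM(k) = 0 + 1 + 1 + 1 + 2 + 2 = 7.

7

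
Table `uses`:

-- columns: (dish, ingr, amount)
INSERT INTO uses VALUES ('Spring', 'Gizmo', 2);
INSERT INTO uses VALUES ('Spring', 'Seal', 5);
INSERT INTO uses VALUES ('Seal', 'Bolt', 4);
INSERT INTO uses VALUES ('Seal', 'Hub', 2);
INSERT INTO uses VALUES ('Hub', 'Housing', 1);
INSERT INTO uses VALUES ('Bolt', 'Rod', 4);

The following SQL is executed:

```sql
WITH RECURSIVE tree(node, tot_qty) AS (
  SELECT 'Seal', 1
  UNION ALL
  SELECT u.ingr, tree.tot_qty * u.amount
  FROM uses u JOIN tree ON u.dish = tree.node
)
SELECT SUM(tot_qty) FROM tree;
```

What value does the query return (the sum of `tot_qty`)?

Base: (Seal, tot_qty=1).
Iteration 1: components of {Seal} -> Bolt = 1*4 = 4, Hub = 1*2 = 2.
Iteration 2: components of {Bolt,Hub} -> Housing = 2*1 = 2, Rod = 4*4 = 16.
Iteration 3: no further components; recursion stops.
SUM(tot_qty) = 1 + 4 + 2 + 16 + 2 = 25.

25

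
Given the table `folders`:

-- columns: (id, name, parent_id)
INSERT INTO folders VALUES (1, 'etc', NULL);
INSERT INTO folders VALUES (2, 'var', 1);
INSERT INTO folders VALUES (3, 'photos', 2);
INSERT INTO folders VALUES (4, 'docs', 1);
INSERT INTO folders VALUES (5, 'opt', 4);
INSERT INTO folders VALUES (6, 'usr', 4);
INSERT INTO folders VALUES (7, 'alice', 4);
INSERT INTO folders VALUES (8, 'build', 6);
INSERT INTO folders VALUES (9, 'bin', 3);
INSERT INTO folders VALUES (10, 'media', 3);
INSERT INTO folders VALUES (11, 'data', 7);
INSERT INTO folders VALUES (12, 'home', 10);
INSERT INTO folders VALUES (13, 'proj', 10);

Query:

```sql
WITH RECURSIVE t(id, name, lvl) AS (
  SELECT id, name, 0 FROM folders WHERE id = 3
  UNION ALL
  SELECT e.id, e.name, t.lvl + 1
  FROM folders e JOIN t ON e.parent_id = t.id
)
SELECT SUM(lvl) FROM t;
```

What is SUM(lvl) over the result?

6

Base: id=3 (photos) at lvl 0.
Iteration 1: rows with parent_id in {3} -> bin (id 9, lvl 1), media (id 10, lvl 1).
Iteration 2: rows with parent_id in {9,10} -> home (id 12, lvl 2), proj (id 13, lvl 2).
Iteration 3: no rows with parent_id in {12,13}; recursion stops.
SUM(lvl) = 0 + 1 + 1 + 2 + 2 = 6.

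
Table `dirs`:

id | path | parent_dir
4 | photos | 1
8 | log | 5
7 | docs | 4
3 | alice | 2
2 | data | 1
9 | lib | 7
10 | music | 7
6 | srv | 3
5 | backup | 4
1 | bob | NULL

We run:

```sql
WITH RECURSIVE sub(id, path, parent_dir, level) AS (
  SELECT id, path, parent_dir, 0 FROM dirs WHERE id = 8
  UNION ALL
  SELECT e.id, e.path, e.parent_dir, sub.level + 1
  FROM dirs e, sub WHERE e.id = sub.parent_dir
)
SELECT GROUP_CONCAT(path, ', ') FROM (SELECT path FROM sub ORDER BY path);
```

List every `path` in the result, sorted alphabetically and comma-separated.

Base: id=8 (log), parent_dir=5, level 0.
Iteration 1: join on id=5 -> backup (id 5, parent_dir=4, level 1).
Iteration 2: join on id=4 -> photos (id 4, parent_dir=1, level 2).
Iteration 3: join on id=1 -> bob (id 1, parent_dir=NULL, level 3).
Iteration 4: parent_dir is NULL; no match; recursion stops.

backup, bob, log, photos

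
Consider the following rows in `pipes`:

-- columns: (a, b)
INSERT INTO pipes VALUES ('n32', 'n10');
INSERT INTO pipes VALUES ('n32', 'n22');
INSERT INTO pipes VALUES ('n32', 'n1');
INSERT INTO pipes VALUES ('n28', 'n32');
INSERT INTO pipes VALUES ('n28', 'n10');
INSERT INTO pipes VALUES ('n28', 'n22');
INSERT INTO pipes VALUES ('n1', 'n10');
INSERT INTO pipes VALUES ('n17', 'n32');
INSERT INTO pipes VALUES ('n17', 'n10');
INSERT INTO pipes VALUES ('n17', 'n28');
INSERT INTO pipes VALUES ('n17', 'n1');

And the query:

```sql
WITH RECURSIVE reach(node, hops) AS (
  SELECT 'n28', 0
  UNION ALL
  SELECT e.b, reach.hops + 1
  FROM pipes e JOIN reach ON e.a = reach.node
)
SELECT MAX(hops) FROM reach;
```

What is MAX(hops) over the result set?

Base: (n28, hops=0).
Iteration 1: edges from {n28} -> (n10, hops=1), (n22, hops=1), (n32, hops=1).
Iteration 2: edges from {n10,n22,n32} -> (n1, hops=2), (n10, hops=2), (n22, hops=2).
Iteration 3: edges from {n1,n10,n22} -> (n10, hops=3).
Iteration 4: no outgoing edges from {n10}; recursion stops.
hops values: 0, 1, 1, 1, 2, 2, 2, 3; the maximum is 3.

3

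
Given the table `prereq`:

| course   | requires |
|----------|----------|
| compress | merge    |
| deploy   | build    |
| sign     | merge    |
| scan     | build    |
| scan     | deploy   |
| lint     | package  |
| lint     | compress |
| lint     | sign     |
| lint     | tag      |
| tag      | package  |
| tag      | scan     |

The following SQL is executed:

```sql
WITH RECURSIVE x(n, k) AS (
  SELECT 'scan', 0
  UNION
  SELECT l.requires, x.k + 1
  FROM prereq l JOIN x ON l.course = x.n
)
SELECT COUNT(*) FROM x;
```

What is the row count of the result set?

4

Base: (scan, k=0).
Iteration 1: edges from {scan} -> (build, k=1), (deploy, k=1).
Iteration 2: edges from {build,deploy} -> (build, k=2).
Iteration 3: no outgoing edges from {build}; recursion stops.
Total rows emitted: 4.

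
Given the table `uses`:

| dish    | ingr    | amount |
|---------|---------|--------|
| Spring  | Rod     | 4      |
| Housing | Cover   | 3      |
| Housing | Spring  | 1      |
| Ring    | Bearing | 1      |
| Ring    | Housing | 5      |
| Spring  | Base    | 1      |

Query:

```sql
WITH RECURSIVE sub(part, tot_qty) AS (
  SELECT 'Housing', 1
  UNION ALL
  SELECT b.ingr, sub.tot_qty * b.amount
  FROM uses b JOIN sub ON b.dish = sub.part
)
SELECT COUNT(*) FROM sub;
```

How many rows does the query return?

Base: (Housing, tot_qty=1).
Iteration 1: components of {Housing} -> Cover = 1*3 = 3, Spring = 1*1 = 1.
Iteration 2: components of {Cover,Spring} -> Base = 1*1 = 1, Rod = 1*4 = 4.
Iteration 3: no further components; recursion stops.
Total rows emitted: 5.

5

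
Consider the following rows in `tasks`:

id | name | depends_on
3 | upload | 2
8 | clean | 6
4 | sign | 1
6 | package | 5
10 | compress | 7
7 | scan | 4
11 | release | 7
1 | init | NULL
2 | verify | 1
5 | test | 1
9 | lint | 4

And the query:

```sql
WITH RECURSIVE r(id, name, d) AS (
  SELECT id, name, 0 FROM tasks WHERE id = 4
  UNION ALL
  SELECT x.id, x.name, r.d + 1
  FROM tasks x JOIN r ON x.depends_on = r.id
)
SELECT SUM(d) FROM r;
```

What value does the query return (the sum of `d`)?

Base: id=4 (sign) at d 0.
Iteration 1: rows with depends_on in {4} -> scan (id 7, d 1), lint (id 9, d 1).
Iteration 2: rows with depends_on in {7,9} -> compress (id 10, d 2), release (id 11, d 2).
Iteration 3: no rows with depends_on in {10,11}; recursion stops.
SUM(d) = 0 + 1 + 1 + 2 + 2 = 6.

6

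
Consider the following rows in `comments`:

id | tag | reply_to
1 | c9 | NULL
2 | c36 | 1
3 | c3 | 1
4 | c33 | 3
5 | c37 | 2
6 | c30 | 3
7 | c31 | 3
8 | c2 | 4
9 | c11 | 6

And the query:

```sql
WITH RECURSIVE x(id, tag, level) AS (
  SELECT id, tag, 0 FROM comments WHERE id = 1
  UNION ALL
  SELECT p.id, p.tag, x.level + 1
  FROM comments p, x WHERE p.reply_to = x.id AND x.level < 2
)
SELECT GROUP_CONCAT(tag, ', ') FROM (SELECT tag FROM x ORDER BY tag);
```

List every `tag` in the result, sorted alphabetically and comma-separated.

c3, c30, c31, c33, c36, c37, c9

Base: id=1 (c9) at level 0.
Iteration 1: rows with reply_to in {1} -> c36 (id 2, level 1), c3 (id 3, level 1).
Iteration 2: rows with reply_to in {2,3} -> c33 (id 4, level 2), c37 (id 5, level 2), c30 (id 6, level 2), c31 (id 7, level 2).
Iteration 3: level < 2 fails for all current rows; recursion stops.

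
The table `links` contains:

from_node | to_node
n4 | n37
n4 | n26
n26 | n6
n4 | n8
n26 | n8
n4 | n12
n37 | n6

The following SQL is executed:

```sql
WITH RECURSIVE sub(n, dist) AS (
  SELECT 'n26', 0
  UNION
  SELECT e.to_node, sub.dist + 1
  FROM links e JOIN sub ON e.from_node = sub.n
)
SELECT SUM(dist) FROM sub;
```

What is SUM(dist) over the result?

2

Base: (n26, dist=0).
Iteration 1: edges from {n26} -> (n6, dist=1), (n8, dist=1).
Iteration 2: no outgoing edges from {n6,n8}; recursion stops.
SUM(dist) = 0 + 1 + 1 = 2.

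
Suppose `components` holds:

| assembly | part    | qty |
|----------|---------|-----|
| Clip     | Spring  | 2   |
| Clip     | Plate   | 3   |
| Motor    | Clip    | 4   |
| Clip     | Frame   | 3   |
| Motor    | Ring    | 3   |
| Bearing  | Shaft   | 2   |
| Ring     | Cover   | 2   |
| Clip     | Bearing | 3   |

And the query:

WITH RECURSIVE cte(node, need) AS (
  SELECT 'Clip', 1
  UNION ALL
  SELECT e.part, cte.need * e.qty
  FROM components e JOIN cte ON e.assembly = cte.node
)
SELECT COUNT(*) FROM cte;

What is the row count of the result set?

Base: (Clip, need=1).
Iteration 1: components of {Clip} -> Bearing = 1*3 = 3, Frame = 1*3 = 3, Plate = 1*3 = 3, Spring = 1*2 = 2.
Iteration 2: components of {Bearing,Frame,Plate,Spring} -> Shaft = 3*2 = 6.
Iteration 3: no further components; recursion stops.
Total rows emitted: 6.

6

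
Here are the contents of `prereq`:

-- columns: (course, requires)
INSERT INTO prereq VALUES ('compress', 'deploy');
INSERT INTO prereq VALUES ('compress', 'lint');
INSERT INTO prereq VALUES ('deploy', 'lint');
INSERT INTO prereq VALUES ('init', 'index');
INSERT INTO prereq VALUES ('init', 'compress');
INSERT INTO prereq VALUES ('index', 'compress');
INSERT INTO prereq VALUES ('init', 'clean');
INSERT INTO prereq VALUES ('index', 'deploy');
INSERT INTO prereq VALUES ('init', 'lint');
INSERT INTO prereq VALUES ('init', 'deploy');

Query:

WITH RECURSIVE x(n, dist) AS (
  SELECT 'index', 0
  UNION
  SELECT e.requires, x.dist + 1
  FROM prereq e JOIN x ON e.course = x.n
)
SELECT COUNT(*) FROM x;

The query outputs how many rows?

6

Base: (index, dist=0).
Iteration 1: edges from {index} -> (compress, dist=1), (deploy, dist=1).
Iteration 2: edges from {compress,deploy} -> (deploy, dist=2), (lint, dist=2). [UNION drops 1 duplicate row(s)]
Iteration 3: edges from {deploy,lint} -> (lint, dist=3).
Iteration 4: no outgoing edges from {lint}; recursion stops.
Total rows emitted: 6.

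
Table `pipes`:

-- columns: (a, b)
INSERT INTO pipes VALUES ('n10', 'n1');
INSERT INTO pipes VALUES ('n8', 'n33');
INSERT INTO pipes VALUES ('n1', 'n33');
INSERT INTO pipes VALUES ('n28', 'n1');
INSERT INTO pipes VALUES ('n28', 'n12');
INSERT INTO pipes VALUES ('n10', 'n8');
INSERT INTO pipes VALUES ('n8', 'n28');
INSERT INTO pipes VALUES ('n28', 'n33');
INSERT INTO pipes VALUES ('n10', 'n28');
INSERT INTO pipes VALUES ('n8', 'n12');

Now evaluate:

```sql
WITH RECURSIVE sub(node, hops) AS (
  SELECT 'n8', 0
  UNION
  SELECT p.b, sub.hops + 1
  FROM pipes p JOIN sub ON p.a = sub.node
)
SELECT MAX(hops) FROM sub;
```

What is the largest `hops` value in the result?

Base: (n8, hops=0).
Iteration 1: edges from {n8} -> (n12, hops=1), (n28, hops=1), (n33, hops=1).
Iteration 2: edges from {n12,n28,n33} -> (n1, hops=2), (n12, hops=2), (n33, hops=2).
Iteration 3: edges from {n1,n12,n33} -> (n33, hops=3).
Iteration 4: no outgoing edges from {n33}; recursion stops.
hops values: 0, 1, 1, 1, 2, 2, 2, 3; the maximum is 3.

3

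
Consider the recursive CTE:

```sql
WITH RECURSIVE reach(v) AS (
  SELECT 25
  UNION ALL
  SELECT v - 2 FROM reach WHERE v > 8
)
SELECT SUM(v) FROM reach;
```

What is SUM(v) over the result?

Base: v=25.
Iteration 1: 25 > 8 holds -> v = 25 - 2 = 23.
Iteration 2: 23 > 8 holds -> v = 23 - 2 = 21.
Iteration 3: 21 > 8 holds -> v = 21 - 2 = 19.
Iteration 4: 19 > 8 holds -> v = 19 - 2 = 17.
Iteration 5: 17 > 8 holds -> v = 17 - 2 = 15.
Iteration 6: 15 > 8 holds -> v = 15 - 2 = 13.
Iteration 7: 13 > 8 holds -> v = 13 - 2 = 11.
Iteration 8: 11 > 8 holds -> v = 11 - 2 = 9.
Iteration 9: 9 > 8 holds -> v = 9 - 2 = 7.
Iteration 10: 7 > 8 fails; recursion stops.
SUM(v) = 25 + 23 + 21 + 19 + 17 + 15 + 13 + 11 + 9 + 7 = 160.

160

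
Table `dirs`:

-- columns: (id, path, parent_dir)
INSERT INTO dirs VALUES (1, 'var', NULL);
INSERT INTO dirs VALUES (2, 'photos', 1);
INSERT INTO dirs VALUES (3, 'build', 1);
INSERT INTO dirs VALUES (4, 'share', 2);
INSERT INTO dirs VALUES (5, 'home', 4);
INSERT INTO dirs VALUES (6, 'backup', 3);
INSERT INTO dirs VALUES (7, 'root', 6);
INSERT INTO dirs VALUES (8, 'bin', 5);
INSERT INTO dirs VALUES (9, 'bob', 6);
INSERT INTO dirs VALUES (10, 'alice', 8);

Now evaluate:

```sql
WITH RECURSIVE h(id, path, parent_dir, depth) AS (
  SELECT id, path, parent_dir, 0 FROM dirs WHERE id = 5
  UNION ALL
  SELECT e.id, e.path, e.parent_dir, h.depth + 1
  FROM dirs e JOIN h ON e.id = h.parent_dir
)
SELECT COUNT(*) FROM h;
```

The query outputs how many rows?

4

Base: id=5 (home), parent_dir=4, depth 0.
Iteration 1: join on id=4 -> share (id 4, parent_dir=2, depth 1).
Iteration 2: join on id=2 -> photos (id 2, parent_dir=1, depth 2).
Iteration 3: join on id=1 -> var (id 1, parent_dir=NULL, depth 3).
Iteration 4: parent_dir is NULL; no match; recursion stops.
Total rows emitted: 4.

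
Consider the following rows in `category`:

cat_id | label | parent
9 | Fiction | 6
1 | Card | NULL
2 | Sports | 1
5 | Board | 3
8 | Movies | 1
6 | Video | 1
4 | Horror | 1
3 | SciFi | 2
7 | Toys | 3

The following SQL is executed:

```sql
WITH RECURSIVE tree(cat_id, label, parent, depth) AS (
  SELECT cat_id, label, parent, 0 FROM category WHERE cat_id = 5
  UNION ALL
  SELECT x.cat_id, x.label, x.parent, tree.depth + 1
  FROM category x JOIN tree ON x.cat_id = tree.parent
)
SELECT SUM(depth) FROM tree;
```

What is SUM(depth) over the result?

6

Base: cat_id=5 (Board), parent=3, depth 0.
Iteration 1: join on cat_id=3 -> SciFi (id 3, parent=2, depth 1).
Iteration 2: join on cat_id=2 -> Sports (id 2, parent=1, depth 2).
Iteration 3: join on cat_id=1 -> Card (id 1, parent=NULL, depth 3).
Iteration 4: parent is NULL; no match; recursion stops.
SUM(depth) = 0 + 1 + 2 + 3 = 6.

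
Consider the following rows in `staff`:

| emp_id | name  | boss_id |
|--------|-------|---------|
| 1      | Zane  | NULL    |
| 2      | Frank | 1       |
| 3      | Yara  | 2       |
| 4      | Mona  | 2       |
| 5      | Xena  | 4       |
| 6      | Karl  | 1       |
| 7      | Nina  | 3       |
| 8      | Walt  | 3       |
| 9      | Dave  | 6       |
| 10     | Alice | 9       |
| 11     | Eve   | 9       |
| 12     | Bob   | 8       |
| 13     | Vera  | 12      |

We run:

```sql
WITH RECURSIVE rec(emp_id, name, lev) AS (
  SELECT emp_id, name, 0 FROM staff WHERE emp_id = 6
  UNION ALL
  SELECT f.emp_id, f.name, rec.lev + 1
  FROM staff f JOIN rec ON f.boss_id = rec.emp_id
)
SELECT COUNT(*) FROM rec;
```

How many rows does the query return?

Base: emp_id=6 (Karl) at lev 0.
Iteration 1: rows with boss_id in {6} -> Dave (id 9, lev 1).
Iteration 2: rows with boss_id in {9} -> Alice (id 10, lev 2), Eve (id 11, lev 2).
Iteration 3: no rows with boss_id in {10,11}; recursion stops.
Total rows emitted: 4.

4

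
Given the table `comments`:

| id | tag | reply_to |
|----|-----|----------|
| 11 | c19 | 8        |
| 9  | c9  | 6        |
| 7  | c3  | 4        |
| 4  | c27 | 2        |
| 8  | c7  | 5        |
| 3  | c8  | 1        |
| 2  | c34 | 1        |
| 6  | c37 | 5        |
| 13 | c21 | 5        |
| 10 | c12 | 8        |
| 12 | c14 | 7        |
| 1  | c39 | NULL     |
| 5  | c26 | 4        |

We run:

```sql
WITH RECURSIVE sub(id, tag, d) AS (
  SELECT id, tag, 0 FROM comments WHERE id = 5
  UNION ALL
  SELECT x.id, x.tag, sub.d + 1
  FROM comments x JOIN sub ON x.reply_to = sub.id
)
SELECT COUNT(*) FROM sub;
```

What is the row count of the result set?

7

Base: id=5 (c26) at d 0.
Iteration 1: rows with reply_to in {5} -> c37 (id 6, d 1), c7 (id 8, d 1), c21 (id 13, d 1).
Iteration 2: rows with reply_to in {6,8,13} -> c9 (id 9, d 2), c12 (id 10, d 2), c19 (id 11, d 2).
Iteration 3: no rows with reply_to in {9,10,11}; recursion stops.
Total rows emitted: 7.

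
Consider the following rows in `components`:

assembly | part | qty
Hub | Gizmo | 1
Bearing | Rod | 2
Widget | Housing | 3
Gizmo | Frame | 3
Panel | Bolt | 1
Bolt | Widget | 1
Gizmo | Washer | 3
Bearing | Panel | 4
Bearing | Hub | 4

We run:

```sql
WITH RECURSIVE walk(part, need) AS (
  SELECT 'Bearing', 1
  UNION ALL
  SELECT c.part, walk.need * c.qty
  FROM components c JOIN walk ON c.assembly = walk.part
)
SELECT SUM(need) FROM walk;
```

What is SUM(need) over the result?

Base: (Bearing, need=1).
Iteration 1: components of {Bearing} -> Hub = 1*4 = 4, Panel = 1*4 = 4, Rod = 1*2 = 2.
Iteration 2: components of {Hub,Panel,Rod} -> Bolt = 4*1 = 4, Gizmo = 4*1 = 4.
Iteration 3: components of {Bolt,Gizmo} -> Frame = 4*3 = 12, Washer = 4*3 = 12, Widget = 4*1 = 4.
Iteration 4: components of {Frame,Washer,Widget} -> Housing = 4*3 = 12.
Iteration 5: no further components; recursion stops.
SUM(need) = 1 + 4 + 4 + 2 + 4 + 4 + 4 + 12 + 12 + 12 = 59.

59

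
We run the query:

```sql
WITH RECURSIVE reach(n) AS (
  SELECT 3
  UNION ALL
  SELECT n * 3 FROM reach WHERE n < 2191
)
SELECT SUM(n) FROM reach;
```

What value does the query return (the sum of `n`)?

9840

Base: n=3.
Iteration 1: 3 < 2191 holds -> n = 3 * 3 = 9.
Iteration 2: 9 < 2191 holds -> n = 9 * 3 = 27.
Iteration 3: 27 < 2191 holds -> n = 27 * 3 = 81.
Iteration 4: 81 < 2191 holds -> n = 81 * 3 = 243.
Iteration 5: 243 < 2191 holds -> n = 243 * 3 = 729.
Iteration 6: 729 < 2191 holds -> n = 729 * 3 = 2187.
Iteration 7: 2187 < 2191 holds -> n = 2187 * 3 = 6561.
Iteration 8: 6561 < 2191 fails; recursion stops.
SUM(n) = 3 + 9 + 27 + 81 + 243 + 729 + 2187 + 6561 = 9840.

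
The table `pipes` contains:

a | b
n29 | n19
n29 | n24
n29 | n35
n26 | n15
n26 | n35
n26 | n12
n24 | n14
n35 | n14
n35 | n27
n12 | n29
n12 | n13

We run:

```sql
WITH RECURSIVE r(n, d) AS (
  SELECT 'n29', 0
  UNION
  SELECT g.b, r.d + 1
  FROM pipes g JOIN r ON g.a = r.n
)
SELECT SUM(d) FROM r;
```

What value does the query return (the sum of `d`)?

Base: (n29, d=0).
Iteration 1: edges from {n29} -> (n19, d=1), (n24, d=1), (n35, d=1).
Iteration 2: edges from {n19,n24,n35} -> (n14, d=2), (n27, d=2). [UNION drops 1 duplicate row(s)]
Iteration 3: no outgoing edges from {n14,n27}; recursion stops.
SUM(d) = 0 + 1 + 1 + 1 + 2 + 2 = 7.

7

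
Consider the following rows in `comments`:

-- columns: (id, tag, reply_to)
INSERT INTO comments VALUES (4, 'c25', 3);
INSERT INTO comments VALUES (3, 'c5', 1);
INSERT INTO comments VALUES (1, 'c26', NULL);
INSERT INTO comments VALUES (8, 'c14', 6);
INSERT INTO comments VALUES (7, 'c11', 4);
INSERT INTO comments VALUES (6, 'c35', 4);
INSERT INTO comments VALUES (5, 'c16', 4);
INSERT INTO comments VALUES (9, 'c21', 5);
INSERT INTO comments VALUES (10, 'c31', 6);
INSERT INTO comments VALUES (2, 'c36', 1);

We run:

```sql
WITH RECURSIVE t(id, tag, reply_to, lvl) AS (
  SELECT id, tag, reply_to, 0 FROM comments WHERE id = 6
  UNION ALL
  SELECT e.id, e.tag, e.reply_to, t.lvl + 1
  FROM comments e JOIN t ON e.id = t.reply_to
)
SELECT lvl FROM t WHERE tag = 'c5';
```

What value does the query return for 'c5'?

Base: id=6 (c35), reply_to=4, lvl 0.
Iteration 1: join on id=4 -> c25 (id 4, reply_to=3, lvl 1).
Iteration 2: join on id=3 -> c5 (id 3, reply_to=1, lvl 2).
Iteration 3: join on id=1 -> c26 (id 1, reply_to=NULL, lvl 3).
Iteration 4: reply_to is NULL; no match; recursion stops.

2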